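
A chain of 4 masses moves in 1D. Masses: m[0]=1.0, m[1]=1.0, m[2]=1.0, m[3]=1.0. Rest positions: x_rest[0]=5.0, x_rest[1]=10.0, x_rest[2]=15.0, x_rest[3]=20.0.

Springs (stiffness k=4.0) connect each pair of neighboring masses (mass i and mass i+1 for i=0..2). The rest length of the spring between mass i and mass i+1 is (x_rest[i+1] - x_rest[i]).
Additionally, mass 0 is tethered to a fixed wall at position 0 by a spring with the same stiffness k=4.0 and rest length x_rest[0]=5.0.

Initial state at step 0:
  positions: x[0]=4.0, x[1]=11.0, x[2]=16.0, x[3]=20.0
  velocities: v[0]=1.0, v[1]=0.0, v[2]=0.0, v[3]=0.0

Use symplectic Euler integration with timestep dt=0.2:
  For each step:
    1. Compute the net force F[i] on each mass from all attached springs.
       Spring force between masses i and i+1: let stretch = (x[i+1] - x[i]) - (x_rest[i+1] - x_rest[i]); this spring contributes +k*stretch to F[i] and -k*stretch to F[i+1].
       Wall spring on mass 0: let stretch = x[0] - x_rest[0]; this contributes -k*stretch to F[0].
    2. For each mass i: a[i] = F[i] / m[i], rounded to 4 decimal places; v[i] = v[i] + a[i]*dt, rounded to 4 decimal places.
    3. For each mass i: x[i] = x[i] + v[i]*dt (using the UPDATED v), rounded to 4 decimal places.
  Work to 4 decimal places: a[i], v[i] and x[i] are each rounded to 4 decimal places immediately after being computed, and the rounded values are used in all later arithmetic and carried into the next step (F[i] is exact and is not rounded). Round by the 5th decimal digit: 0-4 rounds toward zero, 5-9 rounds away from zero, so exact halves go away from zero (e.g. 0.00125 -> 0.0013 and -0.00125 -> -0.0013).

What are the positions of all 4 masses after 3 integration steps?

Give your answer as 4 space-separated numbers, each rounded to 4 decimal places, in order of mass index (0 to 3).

Step 0: x=[4.0000 11.0000 16.0000 20.0000] v=[1.0000 0.0000 0.0000 0.0000]
Step 1: x=[4.6800 10.6800 15.8400 20.1600] v=[3.4000 -1.6000 -0.8000 0.8000]
Step 2: x=[5.5712 10.2256 15.5456 20.4288] v=[4.4560 -2.2720 -1.4720 1.3440]
Step 3: x=[6.3157 9.8777 15.1813 20.7163] v=[3.7226 -1.7395 -1.8214 1.4374]

Answer: 6.3157 9.8777 15.1813 20.7163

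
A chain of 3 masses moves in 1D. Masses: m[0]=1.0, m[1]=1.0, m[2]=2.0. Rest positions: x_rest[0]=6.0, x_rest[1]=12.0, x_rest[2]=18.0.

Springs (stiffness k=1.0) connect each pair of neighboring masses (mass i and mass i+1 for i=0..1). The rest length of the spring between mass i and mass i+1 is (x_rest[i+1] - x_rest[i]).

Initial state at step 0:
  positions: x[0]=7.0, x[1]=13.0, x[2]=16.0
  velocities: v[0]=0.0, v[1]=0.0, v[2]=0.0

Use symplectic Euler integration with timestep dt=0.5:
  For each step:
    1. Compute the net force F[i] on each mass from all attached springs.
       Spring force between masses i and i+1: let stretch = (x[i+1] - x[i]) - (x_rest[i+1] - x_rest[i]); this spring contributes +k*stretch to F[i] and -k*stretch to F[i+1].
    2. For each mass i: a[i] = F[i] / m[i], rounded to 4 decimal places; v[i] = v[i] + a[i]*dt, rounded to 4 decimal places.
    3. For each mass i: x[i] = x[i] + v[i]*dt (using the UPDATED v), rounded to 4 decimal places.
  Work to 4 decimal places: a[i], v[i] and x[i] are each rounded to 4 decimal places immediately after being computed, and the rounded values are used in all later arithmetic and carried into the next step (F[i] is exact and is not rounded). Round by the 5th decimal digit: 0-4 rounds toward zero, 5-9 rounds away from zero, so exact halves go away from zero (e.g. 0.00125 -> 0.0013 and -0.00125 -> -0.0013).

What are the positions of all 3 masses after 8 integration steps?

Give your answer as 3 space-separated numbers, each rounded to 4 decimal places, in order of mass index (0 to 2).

Answer: 3.3759 11.5177 18.5537

Derivation:
Step 0: x=[7.0000 13.0000 16.0000] v=[0.0000 0.0000 0.0000]
Step 1: x=[7.0000 12.2500 16.3750] v=[0.0000 -1.5000 0.7500]
Step 2: x=[6.8125 11.2188 16.9844] v=[-0.3750 -2.0625 1.2188]
Step 3: x=[6.2266 10.5274 17.6231] v=[-1.1719 -1.3829 1.2774]
Step 4: x=[5.2159 10.5347 18.1249] v=[-2.0215 0.0146 1.0035]
Step 5: x=[4.0349 11.1099 18.4279] v=[-2.3621 1.1503 0.6060]
Step 6: x=[3.1226 11.7458 18.5662] v=[-1.8246 1.2718 0.2765]
Step 7: x=[2.8661 11.9310 18.6019] v=[-0.5130 0.3704 0.0714]
Step 8: x=[3.3759 11.5177 18.5537] v=[1.0195 -0.8266 -0.0964]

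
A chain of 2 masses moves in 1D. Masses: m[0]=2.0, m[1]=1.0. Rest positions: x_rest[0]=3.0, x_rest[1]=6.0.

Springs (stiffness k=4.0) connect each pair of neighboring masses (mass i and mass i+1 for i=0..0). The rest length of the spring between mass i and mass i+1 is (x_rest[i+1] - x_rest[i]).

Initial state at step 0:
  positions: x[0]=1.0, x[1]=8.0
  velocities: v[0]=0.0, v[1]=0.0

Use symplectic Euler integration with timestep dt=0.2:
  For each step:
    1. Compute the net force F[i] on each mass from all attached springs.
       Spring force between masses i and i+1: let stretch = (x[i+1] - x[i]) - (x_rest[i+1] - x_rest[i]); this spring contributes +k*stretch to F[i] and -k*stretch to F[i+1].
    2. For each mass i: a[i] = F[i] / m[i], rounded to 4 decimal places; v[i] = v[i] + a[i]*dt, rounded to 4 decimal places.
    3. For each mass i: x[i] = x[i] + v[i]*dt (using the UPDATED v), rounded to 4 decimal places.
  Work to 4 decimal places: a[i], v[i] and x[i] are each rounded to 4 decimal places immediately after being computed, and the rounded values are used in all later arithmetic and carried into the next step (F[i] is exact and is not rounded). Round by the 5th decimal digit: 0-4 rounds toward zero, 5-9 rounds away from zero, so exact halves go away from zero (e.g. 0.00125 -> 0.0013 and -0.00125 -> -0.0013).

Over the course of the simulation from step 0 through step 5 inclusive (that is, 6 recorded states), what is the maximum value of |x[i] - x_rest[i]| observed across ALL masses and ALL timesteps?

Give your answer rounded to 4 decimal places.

Step 0: x=[1.0000 8.0000] v=[0.0000 0.0000]
Step 1: x=[1.3200 7.3600] v=[1.6000 -3.2000]
Step 2: x=[1.8832 6.2336] v=[2.8160 -5.6320]
Step 3: x=[2.5544 4.8911] v=[3.3562 -6.7123]
Step 4: x=[3.1726 3.6548] v=[3.0909 -6.1817]
Step 5: x=[3.5894 2.8213] v=[2.0838 -4.1675]
Max displacement = 3.1787

Answer: 3.1787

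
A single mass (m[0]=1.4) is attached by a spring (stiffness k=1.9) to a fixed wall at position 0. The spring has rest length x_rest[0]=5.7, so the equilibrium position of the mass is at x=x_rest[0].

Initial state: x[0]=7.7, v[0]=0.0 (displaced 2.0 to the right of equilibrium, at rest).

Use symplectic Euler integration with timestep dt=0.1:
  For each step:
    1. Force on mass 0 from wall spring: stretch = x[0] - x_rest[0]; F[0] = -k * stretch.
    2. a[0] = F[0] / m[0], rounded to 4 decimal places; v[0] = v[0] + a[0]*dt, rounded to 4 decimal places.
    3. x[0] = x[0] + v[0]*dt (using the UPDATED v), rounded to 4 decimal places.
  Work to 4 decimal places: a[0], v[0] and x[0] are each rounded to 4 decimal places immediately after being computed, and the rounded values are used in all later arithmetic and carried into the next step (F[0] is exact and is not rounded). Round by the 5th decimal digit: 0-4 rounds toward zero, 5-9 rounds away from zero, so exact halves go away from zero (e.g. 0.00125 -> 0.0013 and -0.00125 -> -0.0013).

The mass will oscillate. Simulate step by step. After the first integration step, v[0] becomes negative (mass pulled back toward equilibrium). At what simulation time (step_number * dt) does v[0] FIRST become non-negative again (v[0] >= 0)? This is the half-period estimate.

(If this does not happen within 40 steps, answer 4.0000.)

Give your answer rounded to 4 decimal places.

Answer: 2.7000

Derivation:
Step 0: x=[7.7000] v=[0.0000]
Step 1: x=[7.6729] v=[-0.2714]
Step 2: x=[7.6190] v=[-0.5392]
Step 3: x=[7.5390] v=[-0.7996]
Step 4: x=[7.4341] v=[-1.0492]
Step 5: x=[7.3057] v=[-1.2845]
Step 6: x=[7.1555] v=[-1.5024]
Step 7: x=[6.9855] v=[-1.6999]
Step 8: x=[6.7981] v=[-1.8744]
Step 9: x=[6.5958] v=[-2.0234]
Step 10: x=[6.3813] v=[-2.1450]
Step 11: x=[6.1576] v=[-2.2375]
Step 12: x=[5.9276] v=[-2.2996]
Step 13: x=[5.6946] v=[-2.3305]
Step 14: x=[5.4616] v=[-2.3298]
Step 15: x=[5.2319] v=[-2.2975]
Step 16: x=[5.0085] v=[-2.2340]
Step 17: x=[4.7945] v=[-2.1402]
Step 18: x=[4.5928] v=[-2.0173]
Step 19: x=[4.4061] v=[-1.8670]
Step 20: x=[4.2370] v=[-1.6914]
Step 21: x=[4.0877] v=[-1.4929]
Step 22: x=[3.9603] v=[-1.2741]
Step 23: x=[3.8565] v=[-1.0380]
Step 24: x=[3.7777] v=[-0.7878]
Step 25: x=[3.7250] v=[-0.5269]
Step 26: x=[3.6991] v=[-0.2589]
Step 27: x=[3.7004] v=[0.0127]
First v>=0 after going negative at step 27, time=2.7000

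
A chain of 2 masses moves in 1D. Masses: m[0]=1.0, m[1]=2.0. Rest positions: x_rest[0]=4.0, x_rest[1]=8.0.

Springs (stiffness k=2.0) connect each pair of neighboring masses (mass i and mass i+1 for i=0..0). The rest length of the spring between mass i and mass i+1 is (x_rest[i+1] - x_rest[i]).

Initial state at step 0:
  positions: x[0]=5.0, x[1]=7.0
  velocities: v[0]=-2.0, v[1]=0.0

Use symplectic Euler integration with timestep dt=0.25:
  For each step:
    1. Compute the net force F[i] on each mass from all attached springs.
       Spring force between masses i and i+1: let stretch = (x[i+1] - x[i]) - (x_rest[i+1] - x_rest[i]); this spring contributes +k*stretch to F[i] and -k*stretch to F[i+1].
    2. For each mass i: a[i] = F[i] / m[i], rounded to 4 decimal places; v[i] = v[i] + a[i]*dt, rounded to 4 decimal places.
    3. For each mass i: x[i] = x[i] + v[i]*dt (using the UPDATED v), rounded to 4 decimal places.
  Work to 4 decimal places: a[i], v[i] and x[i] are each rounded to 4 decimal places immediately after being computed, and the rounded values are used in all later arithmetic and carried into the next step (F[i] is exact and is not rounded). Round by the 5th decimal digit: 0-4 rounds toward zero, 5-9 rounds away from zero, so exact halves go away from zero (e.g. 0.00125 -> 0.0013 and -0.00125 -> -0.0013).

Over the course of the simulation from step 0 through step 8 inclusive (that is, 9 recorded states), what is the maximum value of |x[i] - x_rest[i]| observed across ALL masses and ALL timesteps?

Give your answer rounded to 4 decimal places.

Step 0: x=[5.0000 7.0000] v=[-2.0000 0.0000]
Step 1: x=[4.2500 7.1250] v=[-3.0000 0.5000]
Step 2: x=[3.3594 7.3203] v=[-3.5625 0.7813]
Step 3: x=[2.4639 7.5181] v=[-3.5821 0.7911]
Step 4: x=[1.7002 7.6500] v=[-3.0550 0.5276]
Step 5: x=[1.1802 7.6601] v=[-2.0801 0.0402]
Step 6: x=[0.9702 7.5152] v=[-0.8402 -0.5798]
Step 7: x=[1.0783 7.2112] v=[0.4323 -1.2161]
Step 8: x=[1.4530 6.7739] v=[1.4988 -1.7493]
Max displacement = 3.0298

Answer: 3.0298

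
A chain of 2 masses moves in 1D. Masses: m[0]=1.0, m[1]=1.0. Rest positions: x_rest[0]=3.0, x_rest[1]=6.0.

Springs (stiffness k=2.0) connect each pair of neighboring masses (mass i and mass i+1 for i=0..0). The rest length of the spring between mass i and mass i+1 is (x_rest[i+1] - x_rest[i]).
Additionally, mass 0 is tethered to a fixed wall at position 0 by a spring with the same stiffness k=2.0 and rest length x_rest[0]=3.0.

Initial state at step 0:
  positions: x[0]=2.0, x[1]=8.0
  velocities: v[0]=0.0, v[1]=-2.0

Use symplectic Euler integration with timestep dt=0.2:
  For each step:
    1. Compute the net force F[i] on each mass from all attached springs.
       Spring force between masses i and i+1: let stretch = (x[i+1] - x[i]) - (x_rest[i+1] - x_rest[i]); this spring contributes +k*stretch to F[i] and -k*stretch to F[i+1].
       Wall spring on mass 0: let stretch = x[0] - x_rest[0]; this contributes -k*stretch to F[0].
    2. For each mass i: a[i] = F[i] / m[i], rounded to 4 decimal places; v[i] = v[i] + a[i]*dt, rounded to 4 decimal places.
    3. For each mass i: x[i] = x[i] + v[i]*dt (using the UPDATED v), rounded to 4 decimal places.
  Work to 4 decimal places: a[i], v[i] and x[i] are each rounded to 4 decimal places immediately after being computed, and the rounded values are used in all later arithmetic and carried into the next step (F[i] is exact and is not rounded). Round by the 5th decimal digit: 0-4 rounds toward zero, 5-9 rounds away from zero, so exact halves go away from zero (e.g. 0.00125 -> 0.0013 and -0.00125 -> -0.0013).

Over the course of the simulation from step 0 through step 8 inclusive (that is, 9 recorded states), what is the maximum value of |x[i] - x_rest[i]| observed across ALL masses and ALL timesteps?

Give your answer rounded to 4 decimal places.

Answer: 2.2600

Derivation:
Step 0: x=[2.0000 8.0000] v=[0.0000 -2.0000]
Step 1: x=[2.3200 7.3600] v=[1.6000 -3.2000]
Step 2: x=[2.8576 6.5568] v=[2.6880 -4.0160]
Step 3: x=[3.4625 5.6977] v=[3.0246 -4.2957]
Step 4: x=[3.9692 4.8997] v=[2.5337 -3.9898]
Step 5: x=[4.2328 4.2673] v=[1.3182 -3.1620]
Step 6: x=[4.1606 3.8721] v=[-0.3611 -1.9758]
Step 7: x=[3.7325 3.7400] v=[-2.1407 -0.6604]
Step 8: x=[3.0064 3.8473] v=[-3.6307 0.5366]
Max displacement = 2.2600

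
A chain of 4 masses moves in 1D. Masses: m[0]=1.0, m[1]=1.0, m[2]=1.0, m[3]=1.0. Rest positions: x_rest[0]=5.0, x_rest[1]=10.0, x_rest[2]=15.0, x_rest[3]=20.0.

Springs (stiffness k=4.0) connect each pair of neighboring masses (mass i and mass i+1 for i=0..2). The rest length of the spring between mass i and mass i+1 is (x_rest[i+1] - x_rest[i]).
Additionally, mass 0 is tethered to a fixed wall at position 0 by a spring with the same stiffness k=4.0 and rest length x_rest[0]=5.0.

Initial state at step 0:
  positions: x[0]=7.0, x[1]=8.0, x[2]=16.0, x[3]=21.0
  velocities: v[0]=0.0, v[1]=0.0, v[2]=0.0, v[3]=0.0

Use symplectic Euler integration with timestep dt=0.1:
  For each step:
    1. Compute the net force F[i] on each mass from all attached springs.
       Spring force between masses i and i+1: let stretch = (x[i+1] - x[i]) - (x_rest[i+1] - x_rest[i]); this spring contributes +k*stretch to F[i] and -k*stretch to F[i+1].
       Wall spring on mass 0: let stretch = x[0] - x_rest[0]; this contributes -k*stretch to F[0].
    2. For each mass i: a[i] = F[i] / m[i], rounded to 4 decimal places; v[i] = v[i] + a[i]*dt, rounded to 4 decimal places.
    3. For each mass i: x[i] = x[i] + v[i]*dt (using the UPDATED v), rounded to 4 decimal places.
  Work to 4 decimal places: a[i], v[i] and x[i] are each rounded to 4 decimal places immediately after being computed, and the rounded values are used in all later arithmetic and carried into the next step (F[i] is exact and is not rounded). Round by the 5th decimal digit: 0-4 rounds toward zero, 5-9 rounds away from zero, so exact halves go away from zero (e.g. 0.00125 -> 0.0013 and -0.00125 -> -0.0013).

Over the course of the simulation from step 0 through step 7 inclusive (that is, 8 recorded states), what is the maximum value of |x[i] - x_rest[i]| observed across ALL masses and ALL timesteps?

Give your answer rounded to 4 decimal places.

Answer: 2.1441

Derivation:
Step 0: x=[7.0000 8.0000 16.0000 21.0000] v=[0.0000 0.0000 0.0000 0.0000]
Step 1: x=[6.7600 8.2800 15.8800 21.0000] v=[-2.4000 2.8000 -1.2000 0.0000]
Step 2: x=[6.3104 8.8032 15.6608 20.9952] v=[-4.4960 5.2320 -2.1920 -0.0480]
Step 3: x=[5.7081 9.5010 15.3807 20.9770] v=[-6.0230 6.9779 -2.8013 -0.1818]
Step 4: x=[5.0292 10.2823 15.0892 20.9350] v=[-6.7891 7.8126 -2.9147 -0.4203]
Step 5: x=[4.3593 11.0457 14.8393 20.8591] v=[-6.6995 7.6341 -2.4991 -0.7586]
Step 6: x=[3.7824 11.6934 14.6784 20.7425] v=[-5.7687 6.4770 -1.6086 -1.1665]
Step 7: x=[3.3707 12.1441 14.6407 20.5833] v=[-4.1173 4.5066 -0.3770 -1.5921]
Max displacement = 2.1441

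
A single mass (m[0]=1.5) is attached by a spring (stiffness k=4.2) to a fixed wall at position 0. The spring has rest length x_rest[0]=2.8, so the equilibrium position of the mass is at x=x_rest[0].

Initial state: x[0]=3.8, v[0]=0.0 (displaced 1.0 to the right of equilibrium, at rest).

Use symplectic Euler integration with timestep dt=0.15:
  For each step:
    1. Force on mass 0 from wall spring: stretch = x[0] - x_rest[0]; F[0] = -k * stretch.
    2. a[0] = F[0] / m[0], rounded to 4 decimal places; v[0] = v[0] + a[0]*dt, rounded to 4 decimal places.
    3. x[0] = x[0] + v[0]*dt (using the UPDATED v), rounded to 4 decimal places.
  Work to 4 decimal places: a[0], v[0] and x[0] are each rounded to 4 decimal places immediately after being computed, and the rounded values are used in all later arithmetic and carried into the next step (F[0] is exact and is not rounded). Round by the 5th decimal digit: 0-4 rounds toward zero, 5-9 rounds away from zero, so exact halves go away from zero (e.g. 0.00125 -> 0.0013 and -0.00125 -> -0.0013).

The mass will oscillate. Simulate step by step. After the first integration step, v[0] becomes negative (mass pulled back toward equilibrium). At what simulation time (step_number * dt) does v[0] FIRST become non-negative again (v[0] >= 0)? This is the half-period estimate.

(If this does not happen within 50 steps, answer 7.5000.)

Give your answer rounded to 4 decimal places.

Answer: 1.9500

Derivation:
Step 0: x=[3.8000] v=[0.0000]
Step 1: x=[3.7370] v=[-0.4200]
Step 2: x=[3.6150] v=[-0.8135]
Step 3: x=[3.4416] v=[-1.1558]
Step 4: x=[3.2278] v=[-1.4253]
Step 5: x=[2.9871] v=[-1.6050]
Step 6: x=[2.7346] v=[-1.6836]
Step 7: x=[2.4862] v=[-1.6561]
Step 8: x=[2.2576] v=[-1.5243]
Step 9: x=[2.0631] v=[-1.2965]
Step 10: x=[1.9151] v=[-0.9870]
Step 11: x=[1.8228] v=[-0.6153]
Step 12: x=[1.7921] v=[-0.2049]
Step 13: x=[1.8249] v=[0.2184]
First v>=0 after going negative at step 13, time=1.9500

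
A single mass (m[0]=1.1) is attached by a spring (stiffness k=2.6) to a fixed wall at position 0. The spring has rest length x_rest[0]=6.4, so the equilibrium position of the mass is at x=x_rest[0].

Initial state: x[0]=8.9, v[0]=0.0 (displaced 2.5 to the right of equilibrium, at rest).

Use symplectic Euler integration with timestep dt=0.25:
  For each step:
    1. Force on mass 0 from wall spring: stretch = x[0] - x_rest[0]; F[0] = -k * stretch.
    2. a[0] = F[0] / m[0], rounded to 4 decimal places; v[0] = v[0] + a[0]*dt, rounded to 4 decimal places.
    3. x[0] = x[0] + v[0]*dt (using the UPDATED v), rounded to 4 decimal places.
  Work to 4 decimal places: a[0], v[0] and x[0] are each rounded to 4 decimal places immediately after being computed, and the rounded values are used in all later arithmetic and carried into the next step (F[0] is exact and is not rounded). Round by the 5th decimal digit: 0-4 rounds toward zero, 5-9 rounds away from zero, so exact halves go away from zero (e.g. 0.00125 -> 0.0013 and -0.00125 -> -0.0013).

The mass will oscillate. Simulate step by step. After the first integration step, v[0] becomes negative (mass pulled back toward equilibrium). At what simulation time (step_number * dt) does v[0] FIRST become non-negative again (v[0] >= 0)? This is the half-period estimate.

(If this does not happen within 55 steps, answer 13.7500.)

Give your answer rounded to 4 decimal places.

Step 0: x=[8.9000] v=[0.0000]
Step 1: x=[8.5307] v=[-1.4773]
Step 2: x=[7.8466] v=[-2.7364]
Step 3: x=[6.9488] v=[-3.5912]
Step 4: x=[5.9699] v=[-3.9155]
Step 5: x=[5.0546] v=[-3.6614]
Step 6: x=[4.3380] v=[-2.8664]
Step 7: x=[3.9260] v=[-1.6480]
Step 8: x=[3.8795] v=[-0.1861]
Step 9: x=[4.2053] v=[1.3033]
First v>=0 after going negative at step 9, time=2.2500

Answer: 2.2500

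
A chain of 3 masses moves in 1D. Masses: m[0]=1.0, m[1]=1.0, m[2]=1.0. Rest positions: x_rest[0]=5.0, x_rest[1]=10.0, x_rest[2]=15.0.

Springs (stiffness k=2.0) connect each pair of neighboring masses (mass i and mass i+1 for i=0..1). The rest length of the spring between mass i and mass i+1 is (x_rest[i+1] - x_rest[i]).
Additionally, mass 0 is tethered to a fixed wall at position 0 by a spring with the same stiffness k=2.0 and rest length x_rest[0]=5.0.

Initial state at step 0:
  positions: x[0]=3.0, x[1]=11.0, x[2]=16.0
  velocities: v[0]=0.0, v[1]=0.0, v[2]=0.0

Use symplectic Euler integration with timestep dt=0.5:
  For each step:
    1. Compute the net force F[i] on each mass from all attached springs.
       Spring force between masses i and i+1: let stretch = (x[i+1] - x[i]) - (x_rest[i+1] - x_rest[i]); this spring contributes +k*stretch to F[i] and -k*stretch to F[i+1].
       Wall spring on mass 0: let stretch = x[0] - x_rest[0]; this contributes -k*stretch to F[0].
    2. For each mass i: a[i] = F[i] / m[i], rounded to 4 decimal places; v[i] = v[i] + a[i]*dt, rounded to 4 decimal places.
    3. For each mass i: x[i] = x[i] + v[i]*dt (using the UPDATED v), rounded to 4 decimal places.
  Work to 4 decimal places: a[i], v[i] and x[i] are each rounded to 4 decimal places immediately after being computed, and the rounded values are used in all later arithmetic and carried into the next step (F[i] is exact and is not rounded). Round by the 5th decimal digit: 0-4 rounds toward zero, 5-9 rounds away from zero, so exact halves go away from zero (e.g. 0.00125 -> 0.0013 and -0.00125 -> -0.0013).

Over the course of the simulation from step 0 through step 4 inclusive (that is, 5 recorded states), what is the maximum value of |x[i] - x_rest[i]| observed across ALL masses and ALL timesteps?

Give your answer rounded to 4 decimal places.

Step 0: x=[3.0000 11.0000 16.0000] v=[0.0000 0.0000 0.0000]
Step 1: x=[5.5000 9.5000 16.0000] v=[5.0000 -3.0000 0.0000]
Step 2: x=[7.2500 9.2500 15.2500] v=[3.5000 -0.5000 -1.5000]
Step 3: x=[6.3750 11.0000 14.0000] v=[-1.7500 3.5000 -2.5000]
Step 4: x=[4.6250 11.9375 13.7500] v=[-3.5000 1.8750 -0.5000]
Max displacement = 2.2500

Answer: 2.2500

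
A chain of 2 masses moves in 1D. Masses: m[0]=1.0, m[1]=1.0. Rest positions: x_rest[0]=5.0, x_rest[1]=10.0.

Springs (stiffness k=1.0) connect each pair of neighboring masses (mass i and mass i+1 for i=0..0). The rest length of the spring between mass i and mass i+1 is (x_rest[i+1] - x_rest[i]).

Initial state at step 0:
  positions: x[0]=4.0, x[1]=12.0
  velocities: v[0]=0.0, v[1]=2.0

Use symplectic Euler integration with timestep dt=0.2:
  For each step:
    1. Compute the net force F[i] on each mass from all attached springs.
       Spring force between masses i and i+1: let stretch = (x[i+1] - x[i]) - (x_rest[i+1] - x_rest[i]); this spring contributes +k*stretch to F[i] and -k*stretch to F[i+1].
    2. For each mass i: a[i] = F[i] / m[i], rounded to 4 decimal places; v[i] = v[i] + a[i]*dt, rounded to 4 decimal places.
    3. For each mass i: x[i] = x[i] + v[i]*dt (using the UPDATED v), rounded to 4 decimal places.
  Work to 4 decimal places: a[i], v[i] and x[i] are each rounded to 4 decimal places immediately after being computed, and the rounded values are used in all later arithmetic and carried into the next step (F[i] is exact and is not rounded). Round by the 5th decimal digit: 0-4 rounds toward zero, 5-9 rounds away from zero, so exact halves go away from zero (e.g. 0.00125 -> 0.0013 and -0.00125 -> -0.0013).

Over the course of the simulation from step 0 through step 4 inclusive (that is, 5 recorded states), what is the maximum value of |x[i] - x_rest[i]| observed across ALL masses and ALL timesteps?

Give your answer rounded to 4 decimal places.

Answer: 2.4645

Derivation:
Step 0: x=[4.0000 12.0000] v=[0.0000 2.0000]
Step 1: x=[4.1200 12.2800] v=[0.6000 1.4000]
Step 2: x=[4.3664 12.4336] v=[1.2320 0.7680]
Step 3: x=[4.7355 12.4645] v=[1.8454 0.1546]
Step 4: x=[5.2137 12.3863] v=[2.3912 -0.3912]
Max displacement = 2.4645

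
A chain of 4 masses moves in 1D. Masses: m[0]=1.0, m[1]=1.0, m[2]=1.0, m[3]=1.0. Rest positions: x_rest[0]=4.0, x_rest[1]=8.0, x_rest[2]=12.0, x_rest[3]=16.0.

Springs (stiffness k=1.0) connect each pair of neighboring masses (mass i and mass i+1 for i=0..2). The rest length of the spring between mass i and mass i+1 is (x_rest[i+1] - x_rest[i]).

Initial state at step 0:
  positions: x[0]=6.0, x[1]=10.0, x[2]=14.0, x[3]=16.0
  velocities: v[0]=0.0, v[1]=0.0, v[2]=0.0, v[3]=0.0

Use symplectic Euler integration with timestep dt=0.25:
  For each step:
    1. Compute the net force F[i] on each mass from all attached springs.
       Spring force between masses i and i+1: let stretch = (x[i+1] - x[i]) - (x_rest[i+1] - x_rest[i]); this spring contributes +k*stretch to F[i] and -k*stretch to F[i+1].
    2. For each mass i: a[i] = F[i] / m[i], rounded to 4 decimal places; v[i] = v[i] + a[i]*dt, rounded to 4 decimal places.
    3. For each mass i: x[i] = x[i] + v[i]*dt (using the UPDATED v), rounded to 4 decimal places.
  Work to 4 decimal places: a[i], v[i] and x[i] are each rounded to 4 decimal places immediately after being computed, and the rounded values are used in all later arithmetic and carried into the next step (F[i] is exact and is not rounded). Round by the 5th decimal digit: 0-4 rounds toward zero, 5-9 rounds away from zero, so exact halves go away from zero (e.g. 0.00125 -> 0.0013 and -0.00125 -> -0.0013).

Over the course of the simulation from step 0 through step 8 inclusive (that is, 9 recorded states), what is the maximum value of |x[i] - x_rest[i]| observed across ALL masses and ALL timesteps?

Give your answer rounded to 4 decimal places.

Answer: 2.1569

Derivation:
Step 0: x=[6.0000 10.0000 14.0000 16.0000] v=[0.0000 0.0000 0.0000 0.0000]
Step 1: x=[6.0000 10.0000 13.8750 16.1250] v=[0.0000 0.0000 -0.5000 0.5000]
Step 2: x=[6.0000 9.9922 13.6484 16.3594] v=[0.0000 -0.0313 -0.9063 0.9375]
Step 3: x=[5.9995 9.9634 13.3628 16.6744] v=[-0.0020 -0.1153 -1.1426 1.2598]
Step 4: x=[5.9968 9.8993 13.0717 17.0324] v=[-0.0110 -0.2564 -1.1646 1.4319]
Step 5: x=[5.9880 9.7896 12.8298 17.3928] v=[-0.0354 -0.4389 -0.9675 1.4417]
Step 6: x=[5.9668 9.6323 12.6831 17.7181] v=[-0.0850 -0.6293 -0.5868 1.3010]
Step 7: x=[5.9247 9.4366 12.6604 17.9787] v=[-0.1686 -0.7830 -0.0908 1.0423]
Step 8: x=[5.8521 9.2229 12.7686 18.1569] v=[-0.2906 -0.8550 0.4328 0.7127]
Max displacement = 2.1569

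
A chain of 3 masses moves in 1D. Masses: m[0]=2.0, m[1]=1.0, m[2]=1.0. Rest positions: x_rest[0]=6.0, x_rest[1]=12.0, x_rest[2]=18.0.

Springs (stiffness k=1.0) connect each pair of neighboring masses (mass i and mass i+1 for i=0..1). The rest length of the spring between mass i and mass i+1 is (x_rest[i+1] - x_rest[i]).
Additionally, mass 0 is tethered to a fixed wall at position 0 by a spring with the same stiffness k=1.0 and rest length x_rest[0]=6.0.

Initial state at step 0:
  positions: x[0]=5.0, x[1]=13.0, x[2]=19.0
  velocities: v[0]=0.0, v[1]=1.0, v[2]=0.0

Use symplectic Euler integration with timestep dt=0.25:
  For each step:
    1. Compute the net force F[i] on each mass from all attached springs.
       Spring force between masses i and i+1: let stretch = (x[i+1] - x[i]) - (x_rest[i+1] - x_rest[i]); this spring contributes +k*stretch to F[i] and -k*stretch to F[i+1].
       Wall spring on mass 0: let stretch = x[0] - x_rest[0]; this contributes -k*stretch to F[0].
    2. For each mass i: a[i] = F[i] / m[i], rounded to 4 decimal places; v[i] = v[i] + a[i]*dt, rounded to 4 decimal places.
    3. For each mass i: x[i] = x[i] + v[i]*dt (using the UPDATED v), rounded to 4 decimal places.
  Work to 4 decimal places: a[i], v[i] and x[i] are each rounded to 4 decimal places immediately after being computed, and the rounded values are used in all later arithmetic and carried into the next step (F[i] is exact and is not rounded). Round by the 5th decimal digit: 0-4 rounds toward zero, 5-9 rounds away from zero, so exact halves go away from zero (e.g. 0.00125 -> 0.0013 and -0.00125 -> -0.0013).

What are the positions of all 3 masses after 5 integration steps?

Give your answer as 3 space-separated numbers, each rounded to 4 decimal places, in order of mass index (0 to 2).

Answer: 6.2263 12.5073 19.0299

Derivation:
Step 0: x=[5.0000 13.0000 19.0000] v=[0.0000 1.0000 0.0000]
Step 1: x=[5.0938 13.1250 19.0000] v=[0.3750 0.5000 0.0000]
Step 2: x=[5.2794 13.1152 19.0078] v=[0.7422 -0.0391 0.0313]
Step 3: x=[5.5449 12.9840 19.0224] v=[1.0618 -0.5249 0.0582]
Step 4: x=[5.8696 12.7652 19.0346] v=[1.2986 -0.8751 0.0486]
Step 5: x=[6.2263 12.5073 19.0299] v=[1.4269 -1.0317 -0.0188]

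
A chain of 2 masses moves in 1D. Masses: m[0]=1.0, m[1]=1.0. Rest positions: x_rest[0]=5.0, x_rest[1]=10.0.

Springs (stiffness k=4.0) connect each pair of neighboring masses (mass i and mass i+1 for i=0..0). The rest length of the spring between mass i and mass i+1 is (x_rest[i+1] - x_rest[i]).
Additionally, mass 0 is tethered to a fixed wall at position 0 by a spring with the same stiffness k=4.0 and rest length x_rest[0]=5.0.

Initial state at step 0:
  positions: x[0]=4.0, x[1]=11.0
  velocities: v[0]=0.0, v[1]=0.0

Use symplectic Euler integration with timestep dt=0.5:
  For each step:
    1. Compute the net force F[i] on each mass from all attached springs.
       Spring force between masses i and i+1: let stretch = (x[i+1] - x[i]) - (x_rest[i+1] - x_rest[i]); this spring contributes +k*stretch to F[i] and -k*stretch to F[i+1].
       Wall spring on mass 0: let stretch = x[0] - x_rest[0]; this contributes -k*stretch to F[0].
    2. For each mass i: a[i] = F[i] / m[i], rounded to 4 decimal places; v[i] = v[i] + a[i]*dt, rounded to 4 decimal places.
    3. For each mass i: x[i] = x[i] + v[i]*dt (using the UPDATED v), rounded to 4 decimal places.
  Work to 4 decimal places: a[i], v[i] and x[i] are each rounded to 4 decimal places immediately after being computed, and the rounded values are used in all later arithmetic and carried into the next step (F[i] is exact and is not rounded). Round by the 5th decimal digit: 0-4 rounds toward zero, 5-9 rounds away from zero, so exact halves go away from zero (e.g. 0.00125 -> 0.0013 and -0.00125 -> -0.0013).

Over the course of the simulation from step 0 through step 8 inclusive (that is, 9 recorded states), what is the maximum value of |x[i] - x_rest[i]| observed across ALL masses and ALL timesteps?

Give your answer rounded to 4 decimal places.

Answer: 2.0000

Derivation:
Step 0: x=[4.0000 11.0000] v=[0.0000 0.0000]
Step 1: x=[7.0000 9.0000] v=[6.0000 -4.0000]
Step 2: x=[5.0000 10.0000] v=[-4.0000 2.0000]
Step 3: x=[3.0000 11.0000] v=[-4.0000 2.0000]
Step 4: x=[6.0000 9.0000] v=[6.0000 -4.0000]
Step 5: x=[6.0000 9.0000] v=[0.0000 0.0000]
Step 6: x=[3.0000 11.0000] v=[-6.0000 4.0000]
Step 7: x=[5.0000 10.0000] v=[4.0000 -2.0000]
Step 8: x=[7.0000 9.0000] v=[4.0000 -2.0000]
Max displacement = 2.0000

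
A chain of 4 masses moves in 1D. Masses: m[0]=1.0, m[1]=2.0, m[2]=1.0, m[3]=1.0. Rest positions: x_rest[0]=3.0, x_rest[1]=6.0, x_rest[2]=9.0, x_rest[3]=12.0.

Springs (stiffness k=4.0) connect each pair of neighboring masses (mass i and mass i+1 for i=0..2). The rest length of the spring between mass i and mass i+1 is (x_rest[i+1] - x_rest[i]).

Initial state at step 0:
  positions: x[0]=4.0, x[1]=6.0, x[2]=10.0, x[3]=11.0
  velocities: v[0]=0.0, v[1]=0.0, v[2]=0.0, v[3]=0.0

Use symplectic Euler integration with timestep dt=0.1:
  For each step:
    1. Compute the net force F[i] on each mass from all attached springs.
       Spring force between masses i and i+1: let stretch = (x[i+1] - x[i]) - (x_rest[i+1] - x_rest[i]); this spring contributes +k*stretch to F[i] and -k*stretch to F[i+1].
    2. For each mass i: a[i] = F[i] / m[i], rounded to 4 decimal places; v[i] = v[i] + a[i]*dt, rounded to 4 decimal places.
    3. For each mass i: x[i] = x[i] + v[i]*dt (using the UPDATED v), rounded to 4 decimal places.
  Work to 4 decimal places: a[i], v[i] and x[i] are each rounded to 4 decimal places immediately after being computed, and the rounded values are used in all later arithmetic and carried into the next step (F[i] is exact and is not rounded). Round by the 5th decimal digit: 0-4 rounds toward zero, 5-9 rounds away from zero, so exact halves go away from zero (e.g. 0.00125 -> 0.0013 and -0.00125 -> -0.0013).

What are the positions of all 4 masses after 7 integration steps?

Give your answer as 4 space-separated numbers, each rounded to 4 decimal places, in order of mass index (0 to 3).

Step 0: x=[4.0000 6.0000 10.0000 11.0000] v=[0.0000 0.0000 0.0000 0.0000]
Step 1: x=[3.9600 6.0400 9.8800 11.0800] v=[-0.4000 0.4000 -1.2000 0.8000]
Step 2: x=[3.8832 6.1152 9.6544 11.2320] v=[-0.7680 0.7520 -2.2560 1.5200]
Step 3: x=[3.7757 6.2165 9.3503 11.4409] v=[-1.0752 1.0134 -3.0406 2.0890]
Step 4: x=[3.6458 6.3317 9.0045 11.6862] v=[-1.2989 1.1520 -3.4579 2.4528]
Step 5: x=[3.5034 6.4466 8.6591 11.9442] v=[-1.4245 1.1494 -3.4543 2.5801]
Step 6: x=[3.3587 6.5469 8.3566 12.1908] v=[-1.4472 1.0033 -3.0253 2.4661]
Step 7: x=[3.2215 6.6197 8.1351 12.4040] v=[-1.3719 0.7276 -2.2155 2.1324]

Answer: 3.2215 6.6197 8.1351 12.4040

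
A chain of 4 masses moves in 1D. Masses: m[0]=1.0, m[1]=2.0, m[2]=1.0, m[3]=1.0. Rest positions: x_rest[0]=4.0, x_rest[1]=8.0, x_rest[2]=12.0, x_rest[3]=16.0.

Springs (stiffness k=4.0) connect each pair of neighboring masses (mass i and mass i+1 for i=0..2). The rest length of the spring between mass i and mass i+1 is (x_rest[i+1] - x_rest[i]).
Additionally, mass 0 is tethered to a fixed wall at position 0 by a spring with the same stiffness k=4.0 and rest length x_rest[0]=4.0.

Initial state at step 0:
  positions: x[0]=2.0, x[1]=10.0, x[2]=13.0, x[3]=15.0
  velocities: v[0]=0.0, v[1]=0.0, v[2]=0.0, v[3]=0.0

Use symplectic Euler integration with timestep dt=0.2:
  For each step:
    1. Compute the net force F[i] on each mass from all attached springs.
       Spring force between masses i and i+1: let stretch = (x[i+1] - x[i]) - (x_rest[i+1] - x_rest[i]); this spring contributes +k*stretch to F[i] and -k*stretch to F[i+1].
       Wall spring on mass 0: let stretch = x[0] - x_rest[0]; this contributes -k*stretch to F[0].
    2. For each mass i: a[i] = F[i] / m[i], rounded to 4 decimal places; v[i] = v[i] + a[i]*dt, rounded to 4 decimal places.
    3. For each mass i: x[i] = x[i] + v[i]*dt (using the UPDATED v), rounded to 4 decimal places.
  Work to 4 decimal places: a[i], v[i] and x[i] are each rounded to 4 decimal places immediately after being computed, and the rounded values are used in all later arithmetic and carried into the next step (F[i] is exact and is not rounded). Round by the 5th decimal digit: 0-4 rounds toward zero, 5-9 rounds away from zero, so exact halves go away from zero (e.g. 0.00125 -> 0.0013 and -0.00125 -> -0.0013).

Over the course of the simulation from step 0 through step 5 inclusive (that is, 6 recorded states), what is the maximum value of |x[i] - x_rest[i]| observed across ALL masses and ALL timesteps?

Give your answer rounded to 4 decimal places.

Answer: 2.9548

Derivation:
Step 0: x=[2.0000 10.0000 13.0000 15.0000] v=[0.0000 0.0000 0.0000 0.0000]
Step 1: x=[2.9600 9.6000 12.8400 15.3200] v=[4.8000 -2.0000 -0.8000 1.6000]
Step 2: x=[4.5088 8.9280 12.5584 15.8832] v=[7.7440 -3.3600 -1.4080 2.8160]
Step 3: x=[6.0433 8.1929 12.2279 16.5544] v=[7.6723 -3.6755 -1.6525 3.3562]
Step 4: x=[6.9548 7.6086 11.9440 17.1734] v=[4.5573 -2.9213 -1.4193 3.0950]
Step 5: x=[6.8581 7.3189 11.8032 17.5957] v=[-0.4835 -1.4487 -0.7041 2.1115]
Max displacement = 2.9548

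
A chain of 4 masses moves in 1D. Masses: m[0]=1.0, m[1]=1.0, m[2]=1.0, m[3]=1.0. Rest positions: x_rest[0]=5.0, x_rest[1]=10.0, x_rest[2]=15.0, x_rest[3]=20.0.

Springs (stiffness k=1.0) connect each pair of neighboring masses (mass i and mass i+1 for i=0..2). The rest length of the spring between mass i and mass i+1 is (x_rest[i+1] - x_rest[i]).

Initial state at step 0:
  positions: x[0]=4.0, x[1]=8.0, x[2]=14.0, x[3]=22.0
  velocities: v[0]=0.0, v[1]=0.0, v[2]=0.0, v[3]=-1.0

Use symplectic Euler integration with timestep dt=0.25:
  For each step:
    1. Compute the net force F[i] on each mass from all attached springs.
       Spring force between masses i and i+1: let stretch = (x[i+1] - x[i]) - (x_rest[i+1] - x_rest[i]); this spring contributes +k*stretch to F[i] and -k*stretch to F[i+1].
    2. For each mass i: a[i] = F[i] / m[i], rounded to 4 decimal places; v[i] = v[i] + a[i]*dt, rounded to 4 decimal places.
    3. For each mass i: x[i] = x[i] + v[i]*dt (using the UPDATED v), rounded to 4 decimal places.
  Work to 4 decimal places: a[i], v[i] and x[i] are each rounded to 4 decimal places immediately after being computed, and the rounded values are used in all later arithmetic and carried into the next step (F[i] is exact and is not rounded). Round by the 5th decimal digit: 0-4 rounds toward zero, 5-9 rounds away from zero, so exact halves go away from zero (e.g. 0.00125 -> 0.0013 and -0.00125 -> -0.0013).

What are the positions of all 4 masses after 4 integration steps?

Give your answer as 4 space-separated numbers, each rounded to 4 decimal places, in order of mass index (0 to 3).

Answer: 3.5406 9.0755 14.8380 19.5461

Derivation:
Step 0: x=[4.0000 8.0000 14.0000 22.0000] v=[0.0000 0.0000 0.0000 -1.0000]
Step 1: x=[3.9375 8.1250 14.1250 21.5625] v=[-0.2500 0.5000 0.5000 -1.7500]
Step 2: x=[3.8242 8.3633 14.3399 20.9727] v=[-0.4531 0.9531 0.8594 -2.3594]
Step 3: x=[3.6821 8.6914 14.5958 20.2808] v=[-0.5683 1.3125 1.0235 -2.7676]
Step 4: x=[3.5406 9.0755 14.8380 19.5461] v=[-0.5660 1.5363 0.9687 -2.9389]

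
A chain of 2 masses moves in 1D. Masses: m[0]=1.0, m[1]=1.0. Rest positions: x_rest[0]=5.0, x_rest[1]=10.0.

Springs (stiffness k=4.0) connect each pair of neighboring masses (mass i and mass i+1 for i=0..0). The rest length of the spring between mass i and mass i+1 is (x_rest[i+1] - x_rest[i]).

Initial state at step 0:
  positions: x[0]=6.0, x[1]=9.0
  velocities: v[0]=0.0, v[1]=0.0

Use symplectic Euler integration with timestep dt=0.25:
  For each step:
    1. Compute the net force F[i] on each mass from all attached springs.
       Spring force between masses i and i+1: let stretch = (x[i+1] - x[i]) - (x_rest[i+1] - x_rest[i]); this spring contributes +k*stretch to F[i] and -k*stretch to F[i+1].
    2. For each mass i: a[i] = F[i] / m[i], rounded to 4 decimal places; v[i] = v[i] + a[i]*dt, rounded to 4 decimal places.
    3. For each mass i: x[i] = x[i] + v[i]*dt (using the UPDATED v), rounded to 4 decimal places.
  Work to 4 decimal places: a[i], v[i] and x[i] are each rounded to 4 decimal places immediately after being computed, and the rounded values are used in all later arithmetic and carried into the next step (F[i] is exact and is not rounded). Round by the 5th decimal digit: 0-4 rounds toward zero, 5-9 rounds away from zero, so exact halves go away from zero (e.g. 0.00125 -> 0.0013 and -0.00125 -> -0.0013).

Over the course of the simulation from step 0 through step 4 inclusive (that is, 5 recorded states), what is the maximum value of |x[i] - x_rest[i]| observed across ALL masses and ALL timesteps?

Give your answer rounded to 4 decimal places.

Step 0: x=[6.0000 9.0000] v=[0.0000 0.0000]
Step 1: x=[5.5000 9.5000] v=[-2.0000 2.0000]
Step 2: x=[4.7500 10.2500] v=[-3.0000 3.0000]
Step 3: x=[4.1250 10.8750] v=[-2.5000 2.5000]
Step 4: x=[3.9375 11.0625] v=[-0.7500 0.7500]
Max displacement = 1.0625

Answer: 1.0625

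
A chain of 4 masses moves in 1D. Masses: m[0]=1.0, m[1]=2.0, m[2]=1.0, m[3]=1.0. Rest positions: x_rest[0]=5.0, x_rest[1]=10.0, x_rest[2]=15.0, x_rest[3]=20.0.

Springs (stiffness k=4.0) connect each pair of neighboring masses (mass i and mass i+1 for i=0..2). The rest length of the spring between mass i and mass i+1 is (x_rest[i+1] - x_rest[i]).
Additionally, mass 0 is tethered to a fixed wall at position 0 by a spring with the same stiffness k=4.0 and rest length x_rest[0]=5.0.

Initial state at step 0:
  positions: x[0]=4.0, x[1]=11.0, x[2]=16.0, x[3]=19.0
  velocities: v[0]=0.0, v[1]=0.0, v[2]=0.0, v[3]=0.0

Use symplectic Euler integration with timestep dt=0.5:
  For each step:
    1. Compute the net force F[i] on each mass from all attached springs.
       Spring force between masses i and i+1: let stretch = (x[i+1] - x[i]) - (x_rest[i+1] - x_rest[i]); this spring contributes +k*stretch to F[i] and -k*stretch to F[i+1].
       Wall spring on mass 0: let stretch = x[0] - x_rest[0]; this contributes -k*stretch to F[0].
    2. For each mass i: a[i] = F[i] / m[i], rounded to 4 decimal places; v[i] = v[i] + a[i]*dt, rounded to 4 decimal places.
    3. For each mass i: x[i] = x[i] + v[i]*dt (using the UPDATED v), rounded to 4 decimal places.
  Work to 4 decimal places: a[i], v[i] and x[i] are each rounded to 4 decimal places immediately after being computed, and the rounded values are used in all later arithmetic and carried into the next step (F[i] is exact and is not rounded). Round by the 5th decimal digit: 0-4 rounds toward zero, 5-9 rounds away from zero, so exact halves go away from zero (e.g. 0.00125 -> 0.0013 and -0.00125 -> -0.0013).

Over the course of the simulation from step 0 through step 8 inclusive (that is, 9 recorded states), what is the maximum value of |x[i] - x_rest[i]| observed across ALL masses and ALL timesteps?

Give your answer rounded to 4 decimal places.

Answer: 2.5000

Derivation:
Step 0: x=[4.0000 11.0000 16.0000 19.0000] v=[0.0000 0.0000 0.0000 0.0000]
Step 1: x=[7.0000 10.0000 14.0000 21.0000] v=[6.0000 -2.0000 -4.0000 4.0000]
Step 2: x=[6.0000 9.5000 15.0000 21.0000] v=[-2.0000 -1.0000 2.0000 0.0000]
Step 3: x=[2.5000 10.0000 16.5000 20.0000] v=[-7.0000 1.0000 3.0000 -2.0000]
Step 4: x=[4.0000 10.0000 15.0000 20.5000] v=[3.0000 0.0000 -3.0000 1.0000]
Step 5: x=[7.5000 9.5000 14.0000 20.5000] v=[7.0000 -1.0000 -2.0000 0.0000]
Step 6: x=[5.5000 10.2500 15.0000 19.0000] v=[-4.0000 1.5000 2.0000 -3.0000]
Step 7: x=[2.7500 11.0000 15.2500 18.5000] v=[-5.5000 1.5000 0.5000 -1.0000]
Step 8: x=[5.5000 9.7500 14.5000 19.7500] v=[5.5000 -2.5000 -1.5000 2.5000]
Max displacement = 2.5000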